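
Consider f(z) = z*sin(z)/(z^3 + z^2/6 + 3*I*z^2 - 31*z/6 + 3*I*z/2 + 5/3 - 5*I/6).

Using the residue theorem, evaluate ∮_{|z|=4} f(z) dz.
By the residue theorem, ∮_C f(z) dz = 2πi · (sum of the residues of f at the poles inside |z| = 4).

The denominator factors as (z + 2 + I)*(z - 1/3)*(z - 3/2 + 2*I), so the singularities of f are simple poles at z = -2 - I, z = 1/3, z = 3/2 - 2*I.
  |-2 - I|² = 5 < 16 = 4², so this pole is inside the contour.
  |1/3|² = 1/9 < 16 = 4², so this pole is inside the contour.
  |3/2 - 2*I|² = 25/4 < 16 = 4², so this pole is inside the contour.

With P(z) = z*sin(z) and Q(z) = z^3 + z^2/6 + 3*I*z^2 - 31*z/6 + 3*I*z/2 + 5/3 - 5*I/6, each pole is simple, so Res(f, z₀) = P(z₀)/Q'(z₀) with Q'(z) = 3*z^2 + z/3 + 6*I*z - 31/6 + 3*I/2.
  Res(f, -2 - I) = P(-2 - I)/Q'(-2 - I) = ((2 + I)*sin(2 + I))/(55/6 + 7*I/6) = (351/1537 + 123*I/1537)*sin(2 + I)
  Res(f, 1/3) = P(1/3)/Q'(1/3) = (sin(1/3)/3)/(-85/18 + 7*I/2) = (-255/5597 - 189*I/5597)*sin(1/3)
  Res(f, 3/2 - 2*I) = P(3/2 - 2*I)/Q'(3/2 - 2*I) = ((3/2 - 2*I)*sin(3/2 - 2*I))/(25/12 - 49*I/6) = (2802/10229 + 1164*I/10229)*sin(3/2 - 2*I)

Sum of residues inside C: (-255/5597 - 189*I/5597)*sin(1/3) + (351/1537 + 123*I/1537)*sin(2 + I) + (2802/10229 + 1164*I/10229)*sin(3/2 - 2*I)
∮_C f(z) dz = 2πi · ((-255/5597 - 189*I/5597)*sin(1/3) + (351/1537 + 123*I/1537)*sin(2 + I) + (2802/10229 + 1164*I/10229)*sin(3/2 - 2*I)) = pi*(378/5597 - 510*I/5597)*sin(1/3) + pi*(-246/1537 + 702*I/1537)*sin(2 + I) + pi*(-2328/10229 + 5604*I/10229)*sin(3/2 - 2*I)

Final answer: pi*(378/5597 - 510*I/5597)*sin(1/3) + pi*(-246/1537 + 702*I/1537)*sin(2 + I) + pi*(-2328/10229 + 5604*I/10229)*sin(3/2 - 2*I)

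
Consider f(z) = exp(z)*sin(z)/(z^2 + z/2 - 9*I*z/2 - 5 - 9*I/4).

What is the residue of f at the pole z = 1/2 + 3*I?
Write f(z) = P(z)/Q(z) with P(z) = exp(z)*sin(z) and Q(z) = z^2 + z/2 - 9*I*z/2 - 5 - 9*I/4.
The denominator factors as Q(z) = (z - 1/2 - 3*I)*(z + 1 - 3*I/2), so z = 1/2 + 3*I is a simple zero of Q and P is analytic there; z = 1/2 + 3*I is therefore a simple pole and
  Res(f, z₀) = P(z₀)/Q'(z₀).

Q'(z) = 2*z + 1/2 - 9*I/2, so Q'(1/2 + 3*I) = 3/2 + 3*I/2.
P(1/2 + 3*I) = exp(1/2 + 3*I)*sin(1/2 + 3*I).

Res(f, 1/2 + 3*I) = (exp(1/2 + 3*I)*sin(1/2 + 3*I))/(3/2 + 3*I/2) = (1/3 - I/3)*exp(1/2 + 3*I)*sin(1/2 + 3*I)

Final answer: (1/3 - I/3)*exp(1/2 + 3*I)*sin(1/2 + 3*I)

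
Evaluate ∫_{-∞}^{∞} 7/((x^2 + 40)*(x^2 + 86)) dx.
7*pi*(-10*sqrt(86) + 43*sqrt(10))/39560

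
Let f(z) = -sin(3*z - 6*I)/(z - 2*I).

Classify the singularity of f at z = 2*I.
Let u = z - 2*I. The argument of sin is 3*z - 6*I = 3u, so
  f = -sin(3u)/u = -((3u) - (3u)^3/6 + ...)/u = -3 + (9/2)*u^2 - ...
The Laurent expansion about u = 0 has no negative powers; equivalently lim_{z→2*I} f(z) = -3 exists and is finite.
So the singularity is removable.

Final answer: removable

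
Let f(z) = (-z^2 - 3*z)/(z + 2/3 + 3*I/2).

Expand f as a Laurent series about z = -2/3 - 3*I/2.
(137/36 + 5*I/2)/(z + 2/3 + 3*I/2) - 5/3 + 3*I - (z + 2/3 + 3*I/2)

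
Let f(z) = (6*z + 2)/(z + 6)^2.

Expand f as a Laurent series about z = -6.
-34/(z + 6)^2 + 6/(z + 6)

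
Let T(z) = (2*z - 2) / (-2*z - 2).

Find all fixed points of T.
T(z) = z means 2*z - 2 = z*(-2*z - 2), i.e.
  -2*z^2 - 4*z + 2 = 0.
Discriminant: (-4)^2 - 4*(-2)*(2) = 32, so the roots are real.
  z = (4 ± sqrt(32))/(2*(-2))
Fixed points: {-sqrt(2) - 1, -1 + sqrt(2)}

Final answer: {-sqrt(2) - 1, -1 + sqrt(2)}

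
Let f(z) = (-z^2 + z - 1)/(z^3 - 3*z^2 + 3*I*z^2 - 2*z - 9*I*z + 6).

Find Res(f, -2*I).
Write f(z) = P(z)/Q(z) with P(z) = -z^2 + z - 1 and Q(z) = z^3 - 3*z^2 + 3*I*z^2 - 2*z - 9*I*z + 6.
The denominator factors as Q(z) = (z - 3)*(z + 2*I)*(z + I), so z = -2*I is a simple zero of Q and P is analytic there; z = -2*I is therefore a simple pole and
  Res(f, z₀) = P(z₀)/Q'(z₀).

Q'(z) = 3*z^2 - 6*z + 6*I*z - 2 - 9*I, so Q'(-2*I) = -2 + 3*I.
P(-2*I) = 3 - 2*I.

Res(f, -2*I) = (3 - 2*I)/(-2 + 3*I) = -12/13 - 5*I/13

Final answer: -12/13 - 5*I/13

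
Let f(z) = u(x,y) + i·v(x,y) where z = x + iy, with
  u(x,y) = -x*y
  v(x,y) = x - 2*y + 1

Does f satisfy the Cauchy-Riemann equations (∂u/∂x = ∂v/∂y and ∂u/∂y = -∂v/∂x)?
∂u/∂x = -y
∂v/∂y = -2
∂u/∂y = -x
∂v/∂x = 1
∂u/∂x ≠ ∂v/∂y and ∂u/∂y ≠ -∂v/∂x; the Cauchy-Riemann equations are not satisfied, so f is not analytic.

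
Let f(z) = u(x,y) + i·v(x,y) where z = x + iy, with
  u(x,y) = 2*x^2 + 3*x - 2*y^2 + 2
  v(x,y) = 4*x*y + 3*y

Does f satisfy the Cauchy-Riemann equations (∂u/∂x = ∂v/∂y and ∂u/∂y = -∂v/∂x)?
∂u/∂x = 4*x + 3
∂v/∂y = 4*x + 3
∂u/∂y = -4*y
∂v/∂x = 4*y
∂u/∂x = ∂v/∂y and ∂u/∂y = -∂v/∂x hold identically; f is analytic.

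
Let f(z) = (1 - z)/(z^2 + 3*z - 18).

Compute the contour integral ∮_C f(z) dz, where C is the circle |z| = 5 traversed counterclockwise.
-4*I*pi/9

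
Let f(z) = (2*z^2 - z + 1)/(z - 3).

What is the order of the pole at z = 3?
Factor the denominator:
  z - 3 = (z - 3)

The numerator P(z) = 2*z^2 - z + 1 has P(3) = 16 ≠ 0, so no factor of (z - 3) cancels.
Near z = 3 we can therefore write f(z) = g(z)/(z - 3) with g analytic at 3 and g(3) ≠ 0 (g is just the numerator).

Hence z = 3 is a pole of order 1.

Final answer: 1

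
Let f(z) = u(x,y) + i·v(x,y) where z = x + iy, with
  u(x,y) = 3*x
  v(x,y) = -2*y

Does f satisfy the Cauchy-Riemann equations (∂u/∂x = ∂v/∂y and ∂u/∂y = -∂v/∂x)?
∂u/∂x = 3
∂v/∂y = -2
∂u/∂y = 0
∂v/∂x = 0
∂u/∂x ≠ ∂v/∂y; the Cauchy-Riemann equations are not satisfied, so f is not analytic.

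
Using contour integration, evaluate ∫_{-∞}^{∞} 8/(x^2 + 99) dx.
Let f(z) = 8/(z^2 + 99). The denominator has no real zeros and deg Q - deg P = 2 ≥ 2, so the integral of f over the upper semicircle |z| = R tends to 0 as R → ∞. Closing the contour in the upper half-plane,
  ∫_{-∞}^{∞} f(x) dx = 2πi · Σ Res(f, z_k)  over the poles with Im z_k > 0.

Zeros of the denominator: z^2 + 99 = 0 gives z = ±3*sqrt(11)*I.
Upper half-plane: z = 3*sqrt(11)*I (simple).

Each pole is a simple zero of Q(z) = z^2 + 99, so Res(f, z₀) = P(z₀)/Q'(z₀) with P(z) = 8, Q'(z) = 2*z:
  Res(f, 3*sqrt(11)*I) = (8)/(6*sqrt(11)*I) = -4*sqrt(11)*I/33

∫_{-∞}^{∞} f(x) dx = 2πi · (-4*sqrt(11)*I/33) = 8*sqrt(11)*pi/33

Final answer: 8*sqrt(11)*pi/33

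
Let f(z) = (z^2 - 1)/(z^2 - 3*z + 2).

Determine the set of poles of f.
{2}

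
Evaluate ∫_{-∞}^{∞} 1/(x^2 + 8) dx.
Let f(z) = 1/(z^2 + 8). The denominator has no real zeros and deg Q - deg P = 2 ≥ 2, so the integral of f over the upper semicircle |z| = R tends to 0 as R → ∞. Closing the contour in the upper half-plane,
  ∫_{-∞}^{∞} f(x) dx = 2πi · Σ Res(f, z_k)  over the poles with Im z_k > 0.

Zeros of the denominator: z^2 + 8 = 0 gives z = ±2*sqrt(2)*I.
Upper half-plane: z = 2*sqrt(2)*I (simple).

Each pole is a simple zero of Q(z) = z^2 + 8, so Res(f, z₀) = P(z₀)/Q'(z₀) with P(z) = 1, Q'(z) = 2*z:
  Res(f, 2*sqrt(2)*I) = (1)/(4*sqrt(2)*I) = -sqrt(2)*I/8

∫_{-∞}^{∞} f(x) dx = 2πi · (-sqrt(2)*I/8) = sqrt(2)*pi/4

Final answer: sqrt(2)*pi/4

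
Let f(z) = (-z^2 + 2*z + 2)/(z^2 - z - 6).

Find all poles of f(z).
{-2, 3}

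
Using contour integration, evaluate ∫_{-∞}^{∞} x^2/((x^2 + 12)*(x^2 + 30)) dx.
Let f(z) = z^2/((z^2 + 12)*(z^2 + 30)). The denominator has no real zeros and deg Q - deg P = 2 ≥ 2, so the integral of f over the upper semicircle |z| = R tends to 0 as R → ∞. Closing the contour in the upper half-plane,
  ∫_{-∞}^{∞} f(x) dx = 2πi · Σ Res(f, z_k)  over the poles with Im z_k > 0.

Zeros of the denominator: z^2 + 12 = 0 gives z = ±2*sqrt(3)*I; z^2 + 30 = 0 gives z = ±sqrt(30)*I.
Upper half-plane: z = 2*sqrt(3)*I, z = sqrt(30)*I (simple).

Each pole is a simple zero of Q(z) = z^4 + 42*z^2 + 360, so Res(f, z₀) = P(z₀)/Q'(z₀) with P(z) = z^2, Q'(z) = 4*z^3 + 84*z:
  Res(f, 2*sqrt(3)*I) = (-12)/(72*sqrt(3)*I) = sqrt(3)*I/18
  Res(f, sqrt(30)*I) = (-30)/(-36*sqrt(30)*I) = -sqrt(30)*I/36

Sum of residues: I*(-sqrt(30) + 2*sqrt(3))/36
∫_{-∞}^{∞} f(x) dx = 2πi · (I*(-sqrt(30) + 2*sqrt(3))/36) = pi*(-2*sqrt(3) + sqrt(30))/18

Final answer: pi*(-2*sqrt(3) + sqrt(30))/18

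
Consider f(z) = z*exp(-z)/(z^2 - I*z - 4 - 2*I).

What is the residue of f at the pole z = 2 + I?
(9/17 + 2*I/17)*exp(-2 - I)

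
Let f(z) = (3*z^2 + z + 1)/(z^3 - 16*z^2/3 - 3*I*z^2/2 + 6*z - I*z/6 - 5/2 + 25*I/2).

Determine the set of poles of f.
{-2/3 - I, 3 + I, 3 + 3*I/2}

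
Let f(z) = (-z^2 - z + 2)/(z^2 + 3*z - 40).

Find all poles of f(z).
{-8, 5}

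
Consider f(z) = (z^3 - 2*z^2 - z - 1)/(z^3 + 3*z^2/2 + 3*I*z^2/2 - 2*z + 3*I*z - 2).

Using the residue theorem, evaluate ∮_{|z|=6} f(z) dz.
pi*(3 - 7*I)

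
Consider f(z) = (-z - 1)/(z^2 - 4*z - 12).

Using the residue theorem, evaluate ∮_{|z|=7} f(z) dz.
-2*I*pi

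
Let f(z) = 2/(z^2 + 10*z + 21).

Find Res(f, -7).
Write f(z) = P(z)/Q(z) with P(z) = 2 and Q(z) = z^2 + 10*z + 21.
The denominator factors as Q(z) = (z + 3)*(z + 7), so z = -7 is a simple zero of Q and P is analytic there; z = -7 is therefore a simple pole and
  Res(f, z₀) = P(z₀)/Q'(z₀).

Q'(z) = 2*z + 10, so Q'(-7) = -4.
P(-7) = 2.

Res(f, -7) = (2)/(-4) = -1/2

Final answer: -1/2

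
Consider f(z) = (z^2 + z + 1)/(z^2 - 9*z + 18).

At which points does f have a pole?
The singularities of f are the zeros of the denominator. Factoring,
  z^2 - 9*z + 18 = (z - 3)*(z - 6)
so the candidates are z = 3, z = 6.

Check the numerator P(z) = z^2 + z + 1 at each one:
  P(3) = 13 ≠ 0, so z = 3 is a (simple) pole.
  P(6) = 43 ≠ 0, so z = 6 is a (simple) pole.

Poles of f: {3, 6}

Final answer: {3, 6}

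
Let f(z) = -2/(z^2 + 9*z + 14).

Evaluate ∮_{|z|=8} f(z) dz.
0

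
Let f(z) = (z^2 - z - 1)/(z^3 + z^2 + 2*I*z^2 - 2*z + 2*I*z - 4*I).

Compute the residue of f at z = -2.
Write f(z) = P(z)/Q(z) with P(z) = z^2 - z - 1 and Q(z) = z^3 + z^2 + 2*I*z^2 - 2*z + 2*I*z - 4*I.
The denominator factors as Q(z) = (z + 2*I)*(z - 1)*(z + 2), so z = -2 is a simple zero of Q and P is analytic there; z = -2 is therefore a simple pole and
  Res(f, z₀) = P(z₀)/Q'(z₀).

Q'(z) = 3*z^2 + 2*z + 4*I*z - 2 + 2*I, so Q'(-2) = 6 - 6*I.
P(-2) = 5.

Res(f, -2) = (5)/(6 - 6*I) = 5/12 + 5*I/12

Final answer: 5/12 + 5*I/12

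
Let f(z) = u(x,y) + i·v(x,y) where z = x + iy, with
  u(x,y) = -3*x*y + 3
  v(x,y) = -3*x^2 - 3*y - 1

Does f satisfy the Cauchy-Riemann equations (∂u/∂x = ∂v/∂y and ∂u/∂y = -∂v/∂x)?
∂u/∂x = -3*y
∂v/∂y = -3
∂u/∂y = -3*x
∂v/∂x = -6*x
∂u/∂x ≠ ∂v/∂y and ∂u/∂y ≠ -∂v/∂x; the Cauchy-Riemann equations are not satisfied, so f is not analytic.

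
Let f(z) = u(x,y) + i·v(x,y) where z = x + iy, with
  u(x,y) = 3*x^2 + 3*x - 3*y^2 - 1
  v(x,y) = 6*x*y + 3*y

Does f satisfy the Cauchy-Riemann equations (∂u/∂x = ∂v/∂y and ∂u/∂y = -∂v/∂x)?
∂u/∂x = 6*x + 3
∂v/∂y = 6*x + 3
∂u/∂y = -6*y
∂v/∂x = 6*y
∂u/∂x = ∂v/∂y and ∂u/∂y = -∂v/∂x hold identically; f is analytic.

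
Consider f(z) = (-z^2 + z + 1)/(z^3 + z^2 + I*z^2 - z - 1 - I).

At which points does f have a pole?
{-1 - I, -1, 1}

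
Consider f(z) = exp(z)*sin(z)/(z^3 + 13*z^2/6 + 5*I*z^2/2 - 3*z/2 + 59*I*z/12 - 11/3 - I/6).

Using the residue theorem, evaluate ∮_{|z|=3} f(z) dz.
By the residue theorem, ∮_C f(z) dz = 2πi · (sum of the residues of f at the poles inside |z| = 3).

The denominator factors as (z + 2)*(z - 1/2 + I)*(z + 2/3 + 3*I/2), so the singularities of f are simple poles at z = -2, z = 1/2 - I, z = -2/3 - 3*I/2.
  |-2|² = 4 < 9 = 3², so this pole is inside the contour.
  |1/2 - I|² = 5/4 < 9 = 3², so this pole is inside the contour.
  |-2/3 - 3*I/2|² = 97/36 < 9 = 3², so this pole is inside the contour.

With P(z) = exp(z)*sin(z) and Q(z) = z^3 + 13*z^2/6 + 5*I*z^2/2 - 3*z/2 + 59*I*z/12 - 11/3 - I/6, each pole is simple, so Res(f, z₀) = P(z₀)/Q'(z₀) with Q'(z) = 3*z^2 + 13*z/3 + 5*I*z - 3/2 + 59*I/12.
  Res(f, -2) = P(-2)/Q'(-2) = (-exp(-2)*sin(2))/(11/6 - 61*I/12) = (-264/4205 - 732*I/4205)*exp(-2)*sin(2)
  Res(f, 1/2 - I) = P(1/2 - I)/Q'(1/2 - I) = (exp(1/2 - I)*sin(1/2 - I))/(41/12 + I/12) = (246/841 - 6*I/841)*exp(1/2 - I)*sin(1/2 - I)
  Res(f, -2/3 - 3*I/2) = P(-2/3 - 3*I/2)/Q'(-2/3 - 3*I/2) = (-exp(-2/3 - 3*I/2)*sin(2/3 + 3*I/2))/(-83/36 + 13*I/12) = (1494/4205 + 702*I/4205)*exp(-2/3 - 3*I/2)*sin(2/3 + 3*I/2)

Sum of residues inside C: (246/841 - 6*I/841)*exp(1/2 - I)*sin(1/2 - I) + (1494/4205 + 702*I/4205)*exp(-2/3 - 3*I/2)*sin(2/3 + 3*I/2) + (-264/4205 - 732*I/4205)*exp(-2)*sin(2)
∮_C f(z) dz = 2πi · ((246/841 - 6*I/841)*exp(1/2 - I)*sin(1/2 - I) + (1494/4205 + 702*I/4205)*exp(-2/3 - 3*I/2)*sin(2/3 + 3*I/2) + (-264/4205 - 732*I/4205)*exp(-2)*sin(2)) = pi*(12/841 + 492*I/841)*exp(1/2 - I)*sin(1/2 - I) + pi*(1464/4205 - 528*I/4205)*exp(-2)*sin(2) + pi*(-1404/4205 + 2988*I/4205)*exp(-2/3 - 3*I/2)*sin(2/3 + 3*I/2)

Final answer: pi*(12/841 + 492*I/841)*exp(1/2 - I)*sin(1/2 - I) + pi*(1464/4205 - 528*I/4205)*exp(-2)*sin(2) + pi*(-1404/4205 + 2988*I/4205)*exp(-2/3 - 3*I/2)*sin(2/3 + 3*I/2)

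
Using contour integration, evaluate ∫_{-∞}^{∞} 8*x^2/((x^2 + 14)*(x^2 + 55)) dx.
Let f(z) = 8*z^2/((z^2 + 14)*(z^2 + 55)). The denominator has no real zeros and deg Q - deg P = 2 ≥ 2, so the integral of f over the upper semicircle |z| = R tends to 0 as R → ∞. Closing the contour in the upper half-plane,
  ∫_{-∞}^{∞} f(x) dx = 2πi · Σ Res(f, z_k)  over the poles with Im z_k > 0.

Zeros of the denominator: z^2 + 55 = 0 gives z = ±sqrt(55)*I; z^2 + 14 = 0 gives z = ±sqrt(14)*I.
Upper half-plane: z = sqrt(14)*I, z = sqrt(55)*I (simple).

Each pole is a simple zero of Q(z) = z^4 + 69*z^2 + 770, so Res(f, z₀) = P(z₀)/Q'(z₀) with P(z) = 8*z^2, Q'(z) = 4*z^3 + 138*z:
  Res(f, sqrt(14)*I) = (-112)/(82*sqrt(14)*I) = 4*sqrt(14)*I/41
  Res(f, sqrt(55)*I) = (-440)/(-82*sqrt(55)*I) = -4*sqrt(55)*I/41

Sum of residues: 4*I*(-sqrt(55) + sqrt(14))/41
∫_{-∞}^{∞} f(x) dx = 2πi · (4*I*(-sqrt(55) + sqrt(14))/41) = 8*pi*(-sqrt(14) + sqrt(55))/41

Final answer: 8*pi*(-sqrt(14) + sqrt(55))/41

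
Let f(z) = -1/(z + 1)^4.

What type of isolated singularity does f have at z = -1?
Write f(z) = g(z)/(z + 1)^4 with g(z) = -1.
g is entire and g(-1) = -1 ≠ 0, so no factor of (z + 1) cancels: the Laurent expansion of f about z = -1 starts at the power -4, i.e. lim_{z→z₀} (z - z₀)^4 f(z) = -1 is finite and nonzero.
So z = -1 is a pole of order 4.

Final answer: pole of order 4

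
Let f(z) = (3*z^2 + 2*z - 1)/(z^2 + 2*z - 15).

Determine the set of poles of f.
{-5, 3}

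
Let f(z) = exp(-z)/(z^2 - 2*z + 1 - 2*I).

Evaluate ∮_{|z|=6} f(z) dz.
pi*(-1/2 - I/2)*exp(I) + pi*(1/2 + I/2)*exp(-2 - I)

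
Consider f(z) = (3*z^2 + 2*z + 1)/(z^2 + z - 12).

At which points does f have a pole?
The singularities of f are the zeros of the denominator. Factoring,
  z^2 + z - 12 = (z - 3)*(z + 4)
so the candidates are z = 3, z = -4.

Check the numerator P(z) = 3*z^2 + 2*z + 1 at each one:
  P(3) = 34 ≠ 0, so z = 3 is a (simple) pole.
  P(-4) = 41 ≠ 0, so z = -4 is a (simple) pole.

Poles of f: {-4, 3}

Final answer: {-4, 3}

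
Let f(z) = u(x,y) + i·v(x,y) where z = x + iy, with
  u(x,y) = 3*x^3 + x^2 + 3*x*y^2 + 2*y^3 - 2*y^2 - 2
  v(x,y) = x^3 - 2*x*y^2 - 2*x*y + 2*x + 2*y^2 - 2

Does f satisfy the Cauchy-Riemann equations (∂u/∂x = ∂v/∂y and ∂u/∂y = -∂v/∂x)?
∂u/∂x = 9*x^2 + 2*x + 3*y^2
∂v/∂y = -4*x*y - 2*x + 4*y
∂u/∂y = 6*x*y + 6*y^2 - 4*y
∂v/∂x = 3*x^2 - 2*y^2 - 2*y + 2
∂u/∂x ≠ ∂v/∂y and ∂u/∂y ≠ -∂v/∂x; the Cauchy-Riemann equations are not satisfied, so f is not analytic.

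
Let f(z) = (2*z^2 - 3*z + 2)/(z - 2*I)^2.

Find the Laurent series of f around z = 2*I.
(-6 - 6*I)/(z - 2*I)^2 + (-3 + 8*I)/(z - 2*I) + 2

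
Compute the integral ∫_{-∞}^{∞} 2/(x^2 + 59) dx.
Let f(z) = 2/(z^2 + 59). The denominator has no real zeros and deg Q - deg P = 2 ≥ 2, so the integral of f over the upper semicircle |z| = R tends to 0 as R → ∞. Closing the contour in the upper half-plane,
  ∫_{-∞}^{∞} f(x) dx = 2πi · Σ Res(f, z_k)  over the poles with Im z_k > 0.

Zeros of the denominator: z^2 + 59 = 0 gives z = ±sqrt(59)*I.
Upper half-plane: z = sqrt(59)*I (simple).

Each pole is a simple zero of Q(z) = z^2 + 59, so Res(f, z₀) = P(z₀)/Q'(z₀) with P(z) = 2, Q'(z) = 2*z:
  Res(f, sqrt(59)*I) = (2)/(2*sqrt(59)*I) = -sqrt(59)*I/59

∫_{-∞}^{∞} f(x) dx = 2πi · (-sqrt(59)*I/59) = 2*sqrt(59)*pi/59

Final answer: 2*sqrt(59)*pi/59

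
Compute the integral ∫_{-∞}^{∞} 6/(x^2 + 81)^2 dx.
Let f(z) = 6/(z^2 + 81)^2. The denominator has no real zeros and deg Q - deg P = 4 ≥ 2, so the integral of f over the upper semicircle |z| = R tends to 0 as R → ∞. Closing the contour in the upper half-plane,
  ∫_{-∞}^{∞} f(x) dx = 2πi · Σ Res(f, z_k)  over the poles with Im z_k > 0.

Zeros of the denominator: z^2 + 81 = 0 gives z = ±9*I.
Upper half-plane: z = 9*I (a pole of order 2).

Write f(z) = g(z)/(z - 9*I)^2 with g(z) = 6/(z + 9*I)^2. For a double pole, Res(f, z₀) = g'(z₀):
  g'(z) = -12/(z + 9*I)^3
  Res(f, 9*I) = g'(9*I) = -I/486

∫_{-∞}^{∞} f(x) dx = 2πi · (-I/486) = pi/243

Final answer: pi/243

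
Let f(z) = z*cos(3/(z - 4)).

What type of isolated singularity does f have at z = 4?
essential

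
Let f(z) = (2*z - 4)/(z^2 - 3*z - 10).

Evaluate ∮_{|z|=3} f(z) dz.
By the residue theorem, ∮_C f(z) dz = 2πi · (sum of the residues of f at the poles inside |z| = 3).

The denominator factors as (z + 2)*(z - 5), so the singularities of f are simple poles at z = -2, z = 5.
  |-2|² = 4 < 9 = 3², so this pole is inside the contour.
  |5|² = 25 > 9 = 3², so this pole is outside the contour.

With P(z) = 2*z - 4 and Q(z) = z^2 - 3*z - 10, each pole is simple, so Res(f, z₀) = P(z₀)/Q'(z₀) with Q'(z) = 2*z - 3.
  Res(f, -2) = P(-2)/Q'(-2) = (-8)/(-7) = 8/7

∮_C f(z) dz = 2πi · (8/7) = 16*I*pi/7

Final answer: 16*I*pi/7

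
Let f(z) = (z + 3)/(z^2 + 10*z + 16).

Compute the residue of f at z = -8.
Write f(z) = P(z)/Q(z) with P(z) = z + 3 and Q(z) = z^2 + 10*z + 16.
The denominator factors as Q(z) = (z + 2)*(z + 8), so z = -8 is a simple zero of Q and P is analytic there; z = -8 is therefore a simple pole and
  Res(f, z₀) = P(z₀)/Q'(z₀).

Q'(z) = 2*z + 10, so Q'(-8) = -6.
P(-8) = -5.

Res(f, -8) = (-5)/(-6) = 5/6

Final answer: 5/6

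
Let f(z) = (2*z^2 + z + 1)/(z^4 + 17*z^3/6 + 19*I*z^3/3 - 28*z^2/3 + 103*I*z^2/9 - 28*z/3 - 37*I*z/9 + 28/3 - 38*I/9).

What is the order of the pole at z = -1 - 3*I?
2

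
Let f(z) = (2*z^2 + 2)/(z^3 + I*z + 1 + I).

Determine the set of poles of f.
The singularities of f are the zeros of the denominator. Factoring,
  z^3 + I*z + 1 + I = (z - 1 + I)*(z + 1)*(z - I)
so the candidates are z = 1 - I, z = -1, z = I.

Check the numerator P(z) = 2*z^2 + 2 at each one:
  P(1 - I) = 2 - 4*I ≠ 0, so z = 1 - I is a (simple) pole.
  P(-1) = 4 ≠ 0, so z = -1 is a (simple) pole.
  P(I) = 0, so the factor (z - I) cancels and z = I is only a removable singularity, not a pole.

Poles of f: {-1, 1 - I}

Final answer: {-1, 1 - I}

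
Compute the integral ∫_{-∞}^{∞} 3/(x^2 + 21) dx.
Let f(z) = 3/(z^2 + 21). The denominator has no real zeros and deg Q - deg P = 2 ≥ 2, so the integral of f over the upper semicircle |z| = R tends to 0 as R → ∞. Closing the contour in the upper half-plane,
  ∫_{-∞}^{∞} f(x) dx = 2πi · Σ Res(f, z_k)  over the poles with Im z_k > 0.

Zeros of the denominator: z^2 + 21 = 0 gives z = ±sqrt(21)*I.
Upper half-plane: z = sqrt(21)*I (simple).

Each pole is a simple zero of Q(z) = z^2 + 21, so Res(f, z₀) = P(z₀)/Q'(z₀) with P(z) = 3, Q'(z) = 2*z:
  Res(f, sqrt(21)*I) = (3)/(2*sqrt(21)*I) = -sqrt(21)*I/14

∫_{-∞}^{∞} f(x) dx = 2πi · (-sqrt(21)*I/14) = sqrt(21)*pi/7

Final answer: sqrt(21)*pi/7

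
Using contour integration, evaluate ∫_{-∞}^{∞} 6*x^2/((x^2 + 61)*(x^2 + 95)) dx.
3*pi*(-sqrt(61) + sqrt(95))/17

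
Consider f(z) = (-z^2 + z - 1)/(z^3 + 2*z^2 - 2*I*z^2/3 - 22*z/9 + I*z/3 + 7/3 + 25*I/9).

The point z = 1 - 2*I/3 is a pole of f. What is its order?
Factor the denominator:
  z^3 + 2*z^2 - 2*I*z^2/3 - 22*z/9 + I*z/3 + 7/3 + 25*I/9 = (z - 1 + 2*I/3)*(z - I)*(z + 3 - I/3)

The numerator P(z) = -z^2 + z - 1 has P(1 - 2*I/3) = -5/9 + 2*I/3 ≠ 0, so no factor of (z - 1 + 2*I/3) cancels.
Near z = 1 - 2*I/3 we can therefore write f(z) = g(z)/(z - 1 + 2*I/3) with g analytic at 1 - 2*I/3 and g(1 - 2*I/3) ≠ 0 (g is the numerator divided by the remaining denominator factors).

Hence z = 1 - 2*I/3 is a pole of order 1.

Final answer: 1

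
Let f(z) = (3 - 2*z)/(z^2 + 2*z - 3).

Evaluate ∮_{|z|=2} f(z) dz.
By the residue theorem, ∮_C f(z) dz = 2πi · (sum of the residues of f at the poles inside |z| = 2).

The denominator factors as (z - 1)*(z + 3), so the singularities of f are simple poles at z = 1, z = -3.
  |1|² = 1 < 4 = 2², so this pole is inside the contour.
  |-3|² = 9 > 4 = 2², so this pole is outside the contour.

With P(z) = 3 - 2*z and Q(z) = z^2 + 2*z - 3, each pole is simple, so Res(f, z₀) = P(z₀)/Q'(z₀) with Q'(z) = 2*z + 2.
  Res(f, 1) = P(1)/Q'(1) = (1)/(4) = 1/4

∮_C f(z) dz = 2πi · (1/4) = I*pi/2

Final answer: I*pi/2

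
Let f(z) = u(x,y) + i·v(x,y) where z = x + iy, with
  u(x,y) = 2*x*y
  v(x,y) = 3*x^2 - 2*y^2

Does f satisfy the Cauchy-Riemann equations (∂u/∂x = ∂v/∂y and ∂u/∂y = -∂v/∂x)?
∂u/∂x = 2*y
∂v/∂y = -4*y
∂u/∂y = 2*x
∂v/∂x = 6*x
∂u/∂x ≠ ∂v/∂y and ∂u/∂y ≠ -∂v/∂x; the Cauchy-Riemann equations are not satisfied, so f is not analytic.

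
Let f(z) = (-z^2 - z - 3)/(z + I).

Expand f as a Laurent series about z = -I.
Put w = z - (-I), i.e. z = w - I. The denominator is w, so it suffices to rewrite the numerator in powers of w.

P(z) = -z^2 - z - 3
P(w - I) = -2 + I + (-1 + 2*I)*w - w^2

Dividing each term by w:
  f = (-2 + I)/w - 1 + 2*I - w

Substituting back w = z + I:
  f(z) = (-2 + I)/(z + I) - 1 + 2*I - (z + I)

The series is finite because the numerator is a polynomial; the negative powers form the principal part, and the coefficient of 1/(z + I) gives Res(f, -I) = -2 + I.

Final answer: (-2 + I)/(z + I) - 1 + 2*I - (z + I)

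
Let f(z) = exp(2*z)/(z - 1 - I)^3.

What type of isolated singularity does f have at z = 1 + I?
Write f(z) = g(z)/(z - 1 - I)^3 with g(z) = exp(2*z).
g is entire and g(1 + I) = exp(2 + 2*I) ≠ 0, so no factor of (z - 1 - I) cancels: the Laurent expansion of f about z = 1 + I starts at the power -3, i.e. lim_{z→z₀} (z - z₀)^3 f(z) = exp(2 + 2*I) is finite and nonzero.
So z = 1 + I is a pole of order 3.

Final answer: pole of order 3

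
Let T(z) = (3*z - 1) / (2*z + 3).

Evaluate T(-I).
Substitute z = -I:
  numerator:   3*(-I) - 1 = -1 - 3*I
  denominator: 2*(-I) + 3 = 3 - 2*I
T(-I) = (-1 - 3*I)/(3 - 2*I); multiplying numerator and denominator by the conjugate 3 + 2*I gives (3 - 11*I)/13 = 3/13 - 11*I/13

Final answer: 3/13 - 11*I/13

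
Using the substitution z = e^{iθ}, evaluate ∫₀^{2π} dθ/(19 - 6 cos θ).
Call the integral J. The integrand is 2π-periodic and we integrate over a full period, so shifting θ does not change the value (θ → θ + π flips the sign of the trig term). Hence
  J = ∫₀^{2π} dθ/(19 + 6 cos θ).
Put z = e^{iθ}: then cos θ = (z + 1/z)/2, dθ = dz/(iz), and z runs once counterclockwise around |z| = 1:
  J = ∮_{|z|=1} 1/(19 + 6*(z + 1/z)/2) · dz/(iz) = (2/i) ∮_{|z|=1} dz/(6*z^2 + 38*z + 6).
The roots of 6*z^2 + 38*z + 6 are z = (-19 ± sqrt(19^2 - 6^2))/6, with sqrt(325) = 5*sqrt(13); their product is 1, so only z₊ = -19/6 + 5*sqrt(13)/6 lies inside the unit circle (z₋ = -19/6 - 5*sqrt(13)/6 lies outside).
z₊ is a simple zero of q(z) = 6*z^2 + 38*z + 6, so Res(1/q, z₊) = 1/q'(z₊) with q'(z) = 12*z + 38; and q'(z₊) = 6*(z₊ - z₋) = 10*sqrt(13).
Therefore J = (2/i) · 2πi · 1/(10*sqrt(13)) = 2*pi/(5*sqrt(13)) = 2*sqrt(13)*pi/65

Final answer: 2*sqrt(13)*pi/65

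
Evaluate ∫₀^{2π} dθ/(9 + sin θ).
Call the integral J. The integrand is 2π-periodic and we integrate over a full period, so shifting θ does not change the value (θ → θ + π/2 turns sin θ into cos θ). Hence
  J = ∫₀^{2π} dθ/(9 + cos θ).
Put z = e^{iθ}: then cos θ = (z + 1/z)/2, dθ = dz/(iz), and z runs once counterclockwise around |z| = 1:
  J = ∮_{|z|=1} 1/(9 + (z + 1/z)/2) · dz/(iz) = (2/i) ∮_{|z|=1} dz/(z^2 + 18*z + 1).
The roots of z^2 + 18*z + 1 are z = (-9 ± sqrt(9^2 - 1^2)), with sqrt(80) = 4*sqrt(5); their product is 1, so only z₊ = -9 + 4*sqrt(5) lies inside the unit circle (z₋ = -9 - 4*sqrt(5) lies outside).
z₊ is a simple zero of q(z) = z^2 + 18*z + 1, so Res(1/q, z₊) = 1/q'(z₊) with q'(z) = 2*z + 18; and q'(z₊) = (z₊ - z₋) = 8*sqrt(5).
Therefore J = (2/i) · 2πi · 1/(8*sqrt(5)) = 2*pi/(4*sqrt(5)) = sqrt(5)*pi/10

Final answer: sqrt(5)*pi/10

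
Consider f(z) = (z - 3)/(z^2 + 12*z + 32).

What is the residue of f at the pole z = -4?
Write f(z) = P(z)/Q(z) with P(z) = z - 3 and Q(z) = z^2 + 12*z + 32.
The denominator factors as Q(z) = (z + 4)*(z + 8), so z = -4 is a simple zero of Q and P is analytic there; z = -4 is therefore a simple pole and
  Res(f, z₀) = P(z₀)/Q'(z₀).

Q'(z) = 2*z + 12, so Q'(-4) = 4.
P(-4) = -7.

Res(f, -4) = (-7)/(4) = -7/4

Final answer: -7/4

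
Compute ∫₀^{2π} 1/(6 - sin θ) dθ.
Call the integral J. The integrand is 2π-periodic and we integrate over a full period, so shifting θ does not change the value (θ → θ + π/2 turns sin θ into cos θ; θ → θ + π flips the sign of the trig term). Hence
  J = ∫₀^{2π} dθ/(6 + cos θ).
Put z = e^{iθ}: then cos θ = (z + 1/z)/2, dθ = dz/(iz), and z runs once counterclockwise around |z| = 1:
  J = ∮_{|z|=1} 1/(6 + (z + 1/z)/2) · dz/(iz) = (2/i) ∮_{|z|=1} dz/(z^2 + 12*z + 1).
The roots of z^2 + 12*z + 1 are z = (-6 ± sqrt(6^2 - 1^2)), with sqrt(35) = sqrt(35); their product is 1, so only z₊ = -6 + sqrt(35) lies inside the unit circle (z₋ = -6 - sqrt(35) lies outside).
z₊ is a simple zero of q(z) = z^2 + 12*z + 1, so Res(1/q, z₊) = 1/q'(z₊) with q'(z) = 2*z + 12; and q'(z₊) = (z₊ - z₋) = 2*sqrt(35).
Therefore J = (2/i) · 2πi · 1/(2*sqrt(35)) = 2*pi/(sqrt(35)) = 2*sqrt(35)*pi/35

Final answer: 2*sqrt(35)*pi/35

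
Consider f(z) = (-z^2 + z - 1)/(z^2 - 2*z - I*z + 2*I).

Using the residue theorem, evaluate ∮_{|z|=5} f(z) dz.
By the residue theorem, ∮_C f(z) dz = 2πi · (sum of the residues of f at the poles inside |z| = 5).

The denominator factors as (z - I)*(z - 2), so the singularities of f are simple poles at z = I, z = 2.
  |I|² = 1 < 25 = 5², so this pole is inside the contour.
  |2|² = 4 < 25 = 5², so this pole is inside the contour.

With P(z) = -z^2 + z - 1 and Q(z) = z^2 - 2*z - I*z + 2*I, each pole is simple, so Res(f, z₀) = P(z₀)/Q'(z₀) with Q'(z) = 2*z - 2 - I.
  Res(f, I) = P(I)/Q'(I) = (I)/(-2 + I) = 1/5 - 2*I/5
  Res(f, 2) = P(2)/Q'(2) = (-3)/(2 - I) = -6/5 - 3*I/5

Sum of residues inside C: -1 - I
∮_C f(z) dz = 2πi · (-1 - I) = pi*(2 - 2*I)

Final answer: pi*(2 - 2*I)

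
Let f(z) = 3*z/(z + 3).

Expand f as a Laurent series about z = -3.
Put w = z - (-3), i.e. z = w - 3. The denominator is w, so it suffices to rewrite the numerator in powers of w.

P(z) = 3*z
P(w - 3) = -9 + 3*w

Dividing each term by w:
  f = -9/w + 3

Substituting back w = z + 3:
  f(z) = -9/(z + 3) + 3

The series is finite because the numerator is a polynomial; the negative powers form the principal part, and the coefficient of 1/(z + 3) gives Res(f, -3) = -9.

Final answer: -9/(z + 3) + 3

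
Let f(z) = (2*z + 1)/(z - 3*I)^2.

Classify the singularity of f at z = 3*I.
pole of order 2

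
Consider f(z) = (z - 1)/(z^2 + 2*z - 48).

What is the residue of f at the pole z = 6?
Write f(z) = P(z)/Q(z) with P(z) = z - 1 and Q(z) = z^2 + 2*z - 48.
The denominator factors as Q(z) = (z + 8)*(z - 6), so z = 6 is a simple zero of Q and P is analytic there; z = 6 is therefore a simple pole and
  Res(f, z₀) = P(z₀)/Q'(z₀).

Q'(z) = 2*z + 2, so Q'(6) = 14.
P(6) = 5.

Res(f, 6) = (5)/(14) = 5/14

Final answer: 5/14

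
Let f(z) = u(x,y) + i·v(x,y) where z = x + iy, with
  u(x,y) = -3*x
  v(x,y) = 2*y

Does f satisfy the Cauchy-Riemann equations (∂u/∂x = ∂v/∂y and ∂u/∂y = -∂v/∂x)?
∂u/∂x = -3
∂v/∂y = 2
∂u/∂y = 0
∂v/∂x = 0
∂u/∂x ≠ ∂v/∂y; the Cauchy-Riemann equations are not satisfied, so f is not analytic.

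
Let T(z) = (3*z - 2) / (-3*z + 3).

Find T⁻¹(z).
(3*z + 2)/(3*z + 3)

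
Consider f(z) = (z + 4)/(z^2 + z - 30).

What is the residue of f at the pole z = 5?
Write f(z) = P(z)/Q(z) with P(z) = z + 4 and Q(z) = z^2 + z - 30.
The denominator factors as Q(z) = (z - 5)*(z + 6), so z = 5 is a simple zero of Q and P is analytic there; z = 5 is therefore a simple pole and
  Res(f, z₀) = P(z₀)/Q'(z₀).

Q'(z) = 2*z + 1, so Q'(5) = 11.
P(5) = 9.

Res(f, 5) = (9)/(11) = 9/11

Final answer: 9/11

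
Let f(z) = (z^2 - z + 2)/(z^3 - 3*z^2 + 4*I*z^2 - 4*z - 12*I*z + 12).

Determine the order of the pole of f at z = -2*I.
2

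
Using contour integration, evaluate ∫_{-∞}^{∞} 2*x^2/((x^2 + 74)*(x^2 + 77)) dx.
Let f(z) = 2*z^2/((z^2 + 74)*(z^2 + 77)). The denominator has no real zeros and deg Q - deg P = 2 ≥ 2, so the integral of f over the upper semicircle |z| = R tends to 0 as R → ∞. Closing the contour in the upper half-plane,
  ∫_{-∞}^{∞} f(x) dx = 2πi · Σ Res(f, z_k)  over the poles with Im z_k > 0.

Zeros of the denominator: z^2 + 74 = 0 gives z = ±sqrt(74)*I; z^2 + 77 = 0 gives z = ±sqrt(77)*I.
Upper half-plane: z = sqrt(74)*I, z = sqrt(77)*I (simple).

Each pole is a simple zero of Q(z) = z^4 + 151*z^2 + 5698, so Res(f, z₀) = P(z₀)/Q'(z₀) with P(z) = 2*z^2, Q'(z) = 4*z^3 + 302*z:
  Res(f, sqrt(74)*I) = (-148)/(6*sqrt(74)*I) = sqrt(74)*I/3
  Res(f, sqrt(77)*I) = (-154)/(-6*sqrt(77)*I) = -sqrt(77)*I/3

Sum of residues: I*(-sqrt(77) + sqrt(74))/3
∫_{-∞}^{∞} f(x) dx = 2πi · (I*(-sqrt(77) + sqrt(74))/3) = 2*pi*(-sqrt(74) + sqrt(77))/3

Final answer: 2*pi*(-sqrt(74) + sqrt(77))/3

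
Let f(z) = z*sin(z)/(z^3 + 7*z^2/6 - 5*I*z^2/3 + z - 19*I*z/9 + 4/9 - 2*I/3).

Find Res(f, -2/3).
Write f(z) = P(z)/Q(z) with P(z) = z*sin(z) and Q(z) = z^3 + 7*z^2/6 - 5*I*z^2/3 + z - 19*I*z/9 + 4/9 - 2*I/3.
The denominator factors as Q(z) = (z + 2/3)*(z + 1/2 + I/3)*(z - 2*I), so z = -2/3 is a simple zero of Q and P is analytic there; z = -2/3 is therefore a simple pole and
  Res(f, z₀) = P(z₀)/Q'(z₀).

Q'(z) = 3*z^2 + 7*z/3 - 10*I*z/3 + 1 - 19*I/9, so Q'(-2/3) = 7/9 + I/9.
P(-2/3) = 2*sin(2/3)/3.

Res(f, -2/3) = (2*sin(2/3)/3)/(7/9 + I/9) = (21/25 - 3*I/25)*sin(2/3)

Final answer: (21/25 - 3*I/25)*sin(2/3)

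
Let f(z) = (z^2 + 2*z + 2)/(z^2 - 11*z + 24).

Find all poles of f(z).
The singularities of f are the zeros of the denominator. Factoring,
  z^2 - 11*z + 24 = (z - 3)*(z - 8)
so the candidates are z = 3, z = 8.

Check the numerator P(z) = z^2 + 2*z + 2 at each one:
  P(3) = 17 ≠ 0, so z = 3 is a (simple) pole.
  P(8) = 82 ≠ 0, so z = 8 is a (simple) pole.

Poles of f: {3, 8}

Final answer: {3, 8}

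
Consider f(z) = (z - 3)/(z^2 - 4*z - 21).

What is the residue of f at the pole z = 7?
Write f(z) = P(z)/Q(z) with P(z) = z - 3 and Q(z) = z^2 - 4*z - 21.
The denominator factors as Q(z) = (z - 7)*(z + 3), so z = 7 is a simple zero of Q and P is analytic there; z = 7 is therefore a simple pole and
  Res(f, z₀) = P(z₀)/Q'(z₀).

Q'(z) = 2*z - 4, so Q'(7) = 10.
P(7) = 4.

Res(f, 7) = (4)/(10) = 2/5

Final answer: 2/5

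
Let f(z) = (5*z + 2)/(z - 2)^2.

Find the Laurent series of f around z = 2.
Put w = z - (2), i.e. z = w + 2. The denominator is w^2, so it suffices to rewrite the numerator in powers of w.

P(z) = 5*z + 2
P(w + 2) = 12 + 5*w

Dividing each term by w^2:
  f = 12/w^2 + 5/w

Substituting back w = z - 2:
  f(z) = 12/(z - 2)^2 + 5/(z - 2)

The series is finite because the numerator is a polynomial; the negative powers form the principal part, and the coefficient of 1/(z - 2) gives Res(f, 2) = 5.

Final answer: 12/(z - 2)^2 + 5/(z - 2)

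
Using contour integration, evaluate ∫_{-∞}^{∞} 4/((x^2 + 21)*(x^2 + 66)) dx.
Let f(z) = 4/((z^2 + 21)*(z^2 + 66)). The denominator has no real zeros and deg Q - deg P = 4 ≥ 2, so the integral of f over the upper semicircle |z| = R tends to 0 as R → ∞. Closing the contour in the upper half-plane,
  ∫_{-∞}^{∞} f(x) dx = 2πi · Σ Res(f, z_k)  over the poles with Im z_k > 0.

Zeros of the denominator: z^2 + 21 = 0 gives z = ±sqrt(21)*I; z^2 + 66 = 0 gives z = ±sqrt(66)*I.
Upper half-plane: z = sqrt(21)*I, z = sqrt(66)*I (simple).

Each pole is a simple zero of Q(z) = z^4 + 87*z^2 + 1386, so Res(f, z₀) = P(z₀)/Q'(z₀) with P(z) = 4, Q'(z) = 4*z^3 + 174*z:
  Res(f, sqrt(21)*I) = (4)/(90*sqrt(21)*I) = -2*sqrt(21)*I/945
  Res(f, sqrt(66)*I) = (4)/(-90*sqrt(66)*I) = sqrt(66)*I/1485

Sum of residues: I*(-22*sqrt(21) + 7*sqrt(66))/10395
∫_{-∞}^{∞} f(x) dx = 2πi · (I*(-22*sqrt(21) + 7*sqrt(66))/10395) = 2*pi*(-7*sqrt(66) + 22*sqrt(21))/10395

Final answer: 2*pi*(-7*sqrt(66) + 22*sqrt(21))/10395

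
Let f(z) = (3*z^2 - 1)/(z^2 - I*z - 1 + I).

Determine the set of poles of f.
The singularities of f are the zeros of the denominator. Factoring,
  z^2 - I*z - 1 + I = (z - 1)*(z + 1 - I)
so the candidates are z = 1, z = -1 + I.

Check the numerator P(z) = 3*z^2 - 1 at each one:
  P(1) = 2 ≠ 0, so z = 1 is a (simple) pole.
  P(-1 + I) = -1 - 6*I ≠ 0, so z = -1 + I is a (simple) pole.

Poles of f: {-1 + I, 1}

Final answer: {-1 + I, 1}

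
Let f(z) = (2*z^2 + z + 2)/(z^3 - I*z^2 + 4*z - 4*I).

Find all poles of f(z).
{-2*I, I, 2*I}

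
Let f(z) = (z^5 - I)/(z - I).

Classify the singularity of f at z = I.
The numerator vanishes at z = I ((I)^5 = I), so it is divisible by z - I:
  z^5 - I = (z - I)*(z^4 + I*z^3 - z^2 - I*z + 1)
Hence for z ≠ I, f(z) = z^4 + I*z^3 - z^2 - I*z + 1, a polynomial, and lim_{z→I} f(z) = 5 is finite.
So the singularity is removable.

Final answer: removable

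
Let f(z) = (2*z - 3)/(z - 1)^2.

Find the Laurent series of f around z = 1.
Put w = z - (1), i.e. z = w + 1. The denominator is w^2, so it suffices to rewrite the numerator in powers of w.

P(z) = 2*z - 3
P(w + 1) = -1 + 2*w

Dividing each term by w^2:
  f = -1/w^2 + 2/w

Substituting back w = z - 1:
  f(z) = -1/(z - 1)^2 + 2/(z - 1)

The series is finite because the numerator is a polynomial; the negative powers form the principal part, and the coefficient of 1/(z - 1) gives Res(f, 1) = 2.

Final answer: -1/(z - 1)^2 + 2/(z - 1)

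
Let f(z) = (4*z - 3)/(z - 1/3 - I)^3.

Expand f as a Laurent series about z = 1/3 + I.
Put w = z - (1/3 + I), i.e. z = w + 1/3 + I. The denominator is w^3, so it suffices to rewrite the numerator in powers of w.

P(z) = 4*z - 3
P(w + 1/3 + I) = -5/3 + 4*I + 4*w

Dividing each term by w^3:
  f = (-5/3 + 4*I)/w^3 + 4/w^2

Substituting back w = z - 1/3 - I:
  f(z) = (-5/3 + 4*I)/(z - 1/3 - I)^3 + 4/(z - 1/3 - I)^2

The series is finite because the numerator is a polynomial; the negative powers form the principal part.

Final answer: (-5/3 + 4*I)/(z - 1/3 - I)^3 + 4/(z - 1/3 - I)^2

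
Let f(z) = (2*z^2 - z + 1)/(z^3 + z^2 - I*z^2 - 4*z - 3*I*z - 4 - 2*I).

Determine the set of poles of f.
The singularities of f are the zeros of the denominator. Factoring,
  z^3 + z^2 - I*z^2 - 4*z - 3*I*z - 4 - 2*I = (z + 1)*(z + 2)*(z - 2 - I)
so the candidates are z = -1, z = -2, z = 2 + I.

Check the numerator P(z) = 2*z^2 - z + 1 at each one:
  P(-1) = 4 ≠ 0, so z = -1 is a (simple) pole.
  P(-2) = 11 ≠ 0, so z = -2 is a (simple) pole.
  P(2 + I) = 5 + 7*I ≠ 0, so z = 2 + I is a (simple) pole.

Poles of f: {-2, -1, 2 + I}

Final answer: {-2, -1, 2 + I}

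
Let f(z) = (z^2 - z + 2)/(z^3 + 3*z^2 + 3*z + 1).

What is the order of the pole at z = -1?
Factor the denominator:
  z^3 + 3*z^2 + 3*z + 1 = (z + 1)^3

The numerator P(z) = z^2 - z + 2 has P(-1) = 4 ≠ 0, so no factor of (z + 1) cancels.
Near z = -1 we can therefore write f(z) = g(z)/(z + 1)^3 with g analytic at -1 and g(-1) ≠ 0 (g is just the numerator).

Hence z = -1 is a pole of order 3.

Final answer: 3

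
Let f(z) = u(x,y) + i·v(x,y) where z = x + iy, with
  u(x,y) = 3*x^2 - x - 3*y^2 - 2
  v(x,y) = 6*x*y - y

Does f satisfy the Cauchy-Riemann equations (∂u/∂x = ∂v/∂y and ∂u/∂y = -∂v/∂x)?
∂u/∂x = 6*x - 1
∂v/∂y = 6*x - 1
∂u/∂y = -6*y
∂v/∂x = 6*y
∂u/∂x = ∂v/∂y and ∂u/∂y = -∂v/∂x hold identically; f is analytic.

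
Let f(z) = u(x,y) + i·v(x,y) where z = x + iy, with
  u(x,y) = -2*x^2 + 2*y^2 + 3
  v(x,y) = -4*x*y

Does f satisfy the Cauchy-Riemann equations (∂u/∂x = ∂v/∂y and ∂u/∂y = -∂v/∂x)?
∂u/∂x = -4*x
∂v/∂y = -4*x
∂u/∂y = 4*y
∂v/∂x = -4*y
∂u/∂x = ∂v/∂y and ∂u/∂y = -∂v/∂x hold identically; f is analytic.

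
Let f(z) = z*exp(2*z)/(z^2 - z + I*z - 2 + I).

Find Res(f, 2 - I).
Write f(z) = P(z)/Q(z) with P(z) = z*exp(2*z) and Q(z) = z^2 - z + I*z - 2 + I.
The denominator factors as Q(z) = (z + 1)*(z - 2 + I), so z = 2 - I is a simple zero of Q and P is analytic there; z = 2 - I is therefore a simple pole and
  Res(f, z₀) = P(z₀)/Q'(z₀).

Q'(z) = 2*z - 1 + I, so Q'(2 - I) = 3 - I.
P(2 - I) = (2 - I)*exp(4 - 2*I).

Res(f, 2 - I) = ((2 - I)*exp(4 - 2*I))/(3 - I) = (7/10 - I/10)*exp(4 - 2*I)

Final answer: (7/10 - I/10)*exp(4 - 2*I)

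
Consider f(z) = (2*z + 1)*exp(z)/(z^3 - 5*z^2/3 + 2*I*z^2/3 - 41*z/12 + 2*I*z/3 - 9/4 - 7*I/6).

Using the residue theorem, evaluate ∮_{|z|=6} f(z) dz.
By the residue theorem, ∮_C f(z) dz = 2πi · (sum of the residues of f at the poles inside |z| = 6).

The denominator factors as (z + 1 - I/2)*(z - 3 + I/2)*(z + 1/3 + 2*I/3), so the singularities of f are simple poles at z = -1 + I/2, z = 3 - I/2, z = -1/3 - 2*I/3.
  |-1 + I/2|² = 5/4 < 36 = 6², so this pole is inside the contour.
  |3 - I/2|² = 37/4 < 36 = 6², so this pole is inside the contour.
  |-1/3 - 2*I/3|² = 5/9 < 36 = 6², so this pole is inside the contour.

With P(z) = (2*z + 1)*exp(z) and Q(z) = z^3 - 5*z^2/3 + 2*I*z^2/3 - 41*z/12 + 2*I*z/3 - 9/4 - 7*I/6, each pole is simple, so Res(f, z₀) = P(z₀)/Q'(z₀) with Q'(z) = 3*z^2 - 10*z/3 + 4*I*z/3 - 41/12 + 2*I/3.
  Res(f, -1 + I/2) = P(-1 + I/2)/Q'(-1 + I/2) = ((-1 + I)*exp(-1 + I/2))/(3/2 - 16*I/3) = (-246/1105 - 138*I/1105)*exp(-1 + I/2)
  Res(f, 3 - I/2) = P(3 - I/2)/Q'(3 - I/2) = ((7 - I)*exp(3 - I/2))/(27/2 - 8*I/3) = (3498/6817 + 186*I/6817)*exp(3 - I/2)
  Res(f, -1/3 - 2*I/3) = P(-1/3 - 2*I/3)/Q'(-1/3 - 2*I/3) = ((1/3 - 4*I/3)*exp(-1/3 - 2*I/3))/(-29/12 + 34*I/9) = (-7572/26065 + 2544*I/26065)*exp(-1/3 - 2*I/3)

Sum of residues inside C: (3498/6817 + 186*I/6817)*exp(3 - I/2) + (-246/1105 - 138*I/1105)*exp(-1 + I/2) + (-7572/26065 + 2544*I/26065)*exp(-1/3 - 2*I/3)
∮_C f(z) dz = 2πi · ((3498/6817 + 186*I/6817)*exp(3 - I/2) + (-246/1105 - 138*I/1105)*exp(-1 + I/2) + (-7572/26065 + 2544*I/26065)*exp(-1/3 - 2*I/3)) = pi*(-5088/26065 - 15144*I/26065)*exp(-1/3 - 2*I/3) + pi*(276/1105 - 492*I/1105)*exp(-1 + I/2) + pi*(-372/6817 + 6996*I/6817)*exp(3 - I/2)

Final answer: pi*(-5088/26065 - 15144*I/26065)*exp(-1/3 - 2*I/3) + pi*(276/1105 - 492*I/1105)*exp(-1 + I/2) + pi*(-372/6817 + 6996*I/6817)*exp(3 - I/2)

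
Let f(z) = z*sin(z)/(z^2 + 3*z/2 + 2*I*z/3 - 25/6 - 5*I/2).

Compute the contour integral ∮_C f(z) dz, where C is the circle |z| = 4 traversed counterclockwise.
By the residue theorem, ∮_C f(z) dz = 2πi · (sum of the residues of f at the poles inside |z| = 4).

The denominator factors as (z - 3/2 - I/3)*(z + 3 + I), so the singularities of f are simple poles at z = 3/2 + I/3, z = -3 - I.
  |3/2 + I/3|² = 85/36 < 16 = 4², so this pole is inside the contour.
  |-3 - I|² = 10 < 16 = 4², so this pole is inside the contour.

With P(z) = z*sin(z) and Q(z) = z^2 + 3*z/2 + 2*I*z/3 - 25/6 - 5*I/2, each pole is simple, so Res(f, z₀) = P(z₀)/Q'(z₀) with Q'(z) = 2*z + 3/2 + 2*I/3.
  Res(f, 3/2 + I/3) = P(3/2 + I/3)/Q'(3/2 + I/3) = ((3/2 + I/3)*sin(3/2 + I/3))/(9/2 + 4*I/3) = (259/793 - 18*I/793)*sin(3/2 + I/3)
  Res(f, -3 - I) = P(-3 - I)/Q'(-3 - I) = ((3 + I)*sin(3 + I))/(-9/2 - 4*I/3) = (-534/793 - 18*I/793)*sin(3 + I)

Sum of residues inside C: (259/793 - 18*I/793)*sin(3/2 + I/3) + (-534/793 - 18*I/793)*sin(3 + I)
∮_C f(z) dz = 2πi · ((259/793 - 18*I/793)*sin(3/2 + I/3) + (-534/793 - 18*I/793)*sin(3 + I)) = pi*(36/793 - 1068*I/793)*sin(3 + I) + pi*(36/793 + 518*I/793)*sin(3/2 + I/3)

Final answer: pi*(36/793 - 1068*I/793)*sin(3 + I) + pi*(36/793 + 518*I/793)*sin(3/2 + I/3)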